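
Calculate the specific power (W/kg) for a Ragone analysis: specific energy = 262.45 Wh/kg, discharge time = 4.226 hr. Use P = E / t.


P_specific = E / t = 262.45 / 4.226 = 62.10 W/kg

62.10 W/kg


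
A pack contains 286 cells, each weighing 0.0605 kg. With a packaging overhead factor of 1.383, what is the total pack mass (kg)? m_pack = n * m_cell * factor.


m_pack = n * m_cell * overhead = 286 * 0.0605 * 1.383 = 23.93 kg

23.93 kg


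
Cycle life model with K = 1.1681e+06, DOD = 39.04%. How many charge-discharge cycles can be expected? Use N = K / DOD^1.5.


Step 1: DOD^1.5 = 39.04^1.5 = 243.93
Step 2: N = 1.1681e+06 / 243.93 = 4789 cycles

4789 cycles


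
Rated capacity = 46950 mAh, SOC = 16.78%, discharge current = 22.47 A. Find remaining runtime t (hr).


Convert: C_total = 46950 mAh = 46.95 Ah
Step 1: remaining = SOC/100 * C_total = 16.78/100 * 46.95 = 7.8782 Ah
Step 2: t = remaining / I = 7.8782 / 22.47 = 0.3506 hr

0.3506 hr


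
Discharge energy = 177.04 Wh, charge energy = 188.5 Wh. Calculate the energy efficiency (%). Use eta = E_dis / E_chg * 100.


eta_e = E_dis / E_chg * 100 = 177.04 / 188.5 * 100 = 93.92%

93.92%


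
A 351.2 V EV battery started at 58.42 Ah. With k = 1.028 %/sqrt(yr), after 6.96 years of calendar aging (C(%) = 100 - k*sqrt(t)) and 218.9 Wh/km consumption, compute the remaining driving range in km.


Step 1: capacity retention = 100 - 1.028 * sqrt(6.96) = 100 - 1.028 * 2.6382 = 97.288%
Step 2: C_now = 58.42 * 97.288/100 = 56.836 Ah
Step 3: E_pack = V * C_now = 351.2 * 56.836 = 19961 Wh
Step 4: range = E_pack / consumption = 19961 / 218.9 = 91.19 km

91.19 km


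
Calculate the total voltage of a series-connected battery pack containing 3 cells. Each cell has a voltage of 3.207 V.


V_pack = n * V_cell = 3 * 3.207 = 9.621 V

9.621 V


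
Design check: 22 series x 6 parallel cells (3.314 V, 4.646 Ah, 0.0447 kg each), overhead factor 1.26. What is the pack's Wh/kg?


Step 1: V_pack = 22 * 3.314 = 72.908 V
Step 2: C_pack = 6 * 4.646 = 27.876 Ah
Step 3: E_pack = V_pack * C_pack = 72.908 * 27.876 = 2032.4 Wh
Step 4: m_pack = 22 * 6 * 0.0447 * 1.26 = 7.4345 kg
Step 5: ED = E_pack / m_pack = 2032.4 / 7.4345 = 273.4 Wh/kg

273.4 Wh/kg


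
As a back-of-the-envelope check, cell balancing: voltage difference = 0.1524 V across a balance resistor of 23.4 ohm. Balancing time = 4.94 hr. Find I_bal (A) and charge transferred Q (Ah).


I_bal = dV / R = 0.1524 / 23.4 = 0.0065128 A
Q = I_bal * t = 0.0065128 * 4.94 = 0.03217 Ah

I=0.0065128 A, Q=0.03217 Ah


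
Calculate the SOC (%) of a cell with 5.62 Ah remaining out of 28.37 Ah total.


SOC% = 5.62 / 28.37 * 100 = 19.81%

19.81%


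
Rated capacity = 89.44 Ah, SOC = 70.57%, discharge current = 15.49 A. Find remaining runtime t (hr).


Step 1: remaining = SOC/100 * C_total = 70.57/100 * 89.44 = 63.118 Ah
Step 2: t = remaining / I = 63.118 / 15.49 = 4.075 hr

4.075 hr


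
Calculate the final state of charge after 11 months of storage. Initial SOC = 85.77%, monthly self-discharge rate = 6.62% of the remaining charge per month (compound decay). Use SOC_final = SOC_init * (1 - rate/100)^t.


decay = (1 - 6.62/100)^11 = 0.47075
SOC_final = 85.77 * 0.47075 = 40.38%

40.38%


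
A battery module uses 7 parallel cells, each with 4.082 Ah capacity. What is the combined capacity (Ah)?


Parallel capacities add: 7 * 4.082 Ah = 28.574 Ah

28.574 Ah


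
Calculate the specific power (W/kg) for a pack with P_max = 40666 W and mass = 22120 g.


Convert: m = 22120 g = 22.12 kg
SP = P / m = 40666 / 22.12 = 1838 W/kg

1838 W/kg


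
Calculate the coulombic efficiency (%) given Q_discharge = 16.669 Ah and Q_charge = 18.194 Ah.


Coulombic efficiency = 16.669/18.194 * 100% = 91.62%

91.62%


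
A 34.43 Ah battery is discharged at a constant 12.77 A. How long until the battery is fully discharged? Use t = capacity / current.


t = capacity / current = 34.43 / 12.77 = 2.696 hr

2.696 hr


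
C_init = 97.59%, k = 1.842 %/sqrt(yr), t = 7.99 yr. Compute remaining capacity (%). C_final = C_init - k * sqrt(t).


sqrt(t) = sqrt(7.99) = 2.8267
C_final = 97.59 - 1.842 * 2.8267 = 92.38%

92.38%


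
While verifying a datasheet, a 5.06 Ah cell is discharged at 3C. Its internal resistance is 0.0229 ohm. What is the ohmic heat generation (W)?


Step 1: I = C_rate * capacity = 3 * 5.06 = 15.18 A
Step 2: Q = I^2 * R = 15.18^2 * 0.0229 = 230.43 * 0.0229 = 5.277 W

5.277 W


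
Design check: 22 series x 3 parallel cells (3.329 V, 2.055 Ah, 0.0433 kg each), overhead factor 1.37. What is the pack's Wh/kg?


Step 1: V_pack = 22 * 3.329 = 73.238 V
Step 2: C_pack = 3 * 2.055 = 6.165 Ah
Step 3: E_pack = V_pack * C_pack = 73.238 * 6.165 = 451.51 Wh
Step 4: m_pack = 22 * 3 * 0.0433 * 1.37 = 3.9152 kg
Step 5: ED = E_pack / m_pack = 451.51 / 3.9152 = 115.3 Wh/kg

115.3 Wh/kg


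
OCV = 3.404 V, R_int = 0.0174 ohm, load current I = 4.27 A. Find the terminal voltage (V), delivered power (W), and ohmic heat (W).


Step 1: V_terminal = OCV - I*R = 3.404 - 4.27 * 0.0174 = 3.3297 V
Step 2: P_out = V_terminal * I = 3.3297 * 4.27 = 14.22 W
Step 3: Q = I^2 * R = 4.27^2 * 0.0174 = 0.3173 W

V=3.3297 V, P=14.22 W, Q=0.3173 W


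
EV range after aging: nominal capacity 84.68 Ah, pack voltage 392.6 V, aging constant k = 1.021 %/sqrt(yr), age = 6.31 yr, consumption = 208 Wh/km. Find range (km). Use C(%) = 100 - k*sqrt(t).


Step 1: capacity retention = 100 - 1.021 * sqrt(6.31) = 100 - 1.021 * 2.512 = 97.435%
Step 2: C_now = 84.68 * 97.435/100 = 82.508 Ah
Step 3: E_pack = V * C_now = 392.6 * 82.508 = 32393 Wh
Step 4: range = E_pack / consumption = 32393 / 208 = 155.7 km

155.7 km


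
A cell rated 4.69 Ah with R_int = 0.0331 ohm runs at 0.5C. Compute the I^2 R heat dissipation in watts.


Step 1: I = C_rate * capacity = 0.5 * 4.69 = 2.345 A
Step 2: Q = I^2 * R = 2.345^2 * 0.0331 = 5.499 * 0.0331 = 0.1820 W

0.1820 W


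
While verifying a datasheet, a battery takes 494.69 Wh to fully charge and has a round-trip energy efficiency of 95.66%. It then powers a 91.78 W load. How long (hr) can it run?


Step 1: E_discharge = eta/100 * E_charge = 95.66/100 * 494.69 = 473.22 Wh
Step 2: t = E_discharge / P = 473.22 / 91.78 = 5.156 hr

5.156 hr


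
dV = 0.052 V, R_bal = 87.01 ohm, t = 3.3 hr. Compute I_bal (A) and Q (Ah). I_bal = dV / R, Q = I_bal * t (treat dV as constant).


First, Ohm's law: I_bal = 0.052 V / 87.01 ohm = 5.9763e-04 A
Then Q = I * t = 5.9763e-04 A * 3.3 hr = 0.001972 Ah

I=5.9763e-04 A, Q=0.001972 Ah


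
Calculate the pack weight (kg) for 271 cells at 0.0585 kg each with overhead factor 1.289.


Cell mass sum = 271 * 0.0585 = 15.854 kg
With overhead 1.289: m_pack = 15.854 * 1.289 = 20.44 kg

20.44 kg


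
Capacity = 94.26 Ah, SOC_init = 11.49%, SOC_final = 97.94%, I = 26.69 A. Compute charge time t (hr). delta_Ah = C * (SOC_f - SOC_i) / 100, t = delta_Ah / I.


delta_Ah = 94.26 * (97.94 - 11.49) / 100 = 81.488 Ah
t = delta_Ah / I = 81.488 / 26.69 = 3.053 hr

3.053 hr


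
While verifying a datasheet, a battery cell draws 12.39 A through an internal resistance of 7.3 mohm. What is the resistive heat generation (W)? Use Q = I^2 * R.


Convert: R = 7.3 mohm = 0.0073 ohm
Q = I^2 * R = 12.39^2 * 0.0073 = 1.121 W

1.121 W


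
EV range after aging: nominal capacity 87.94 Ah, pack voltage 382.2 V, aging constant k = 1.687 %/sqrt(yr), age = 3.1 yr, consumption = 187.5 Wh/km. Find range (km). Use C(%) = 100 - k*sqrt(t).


Step 1: capacity retention = 100 - 1.687 * sqrt(3.1) = 100 - 1.687 * 1.7607 = 97.03%
Step 2: C_now = 87.94 * 97.03/100 = 85.328 Ah
Step 3: E_pack = V * C_now = 382.2 * 85.328 = 32612 Wh
Step 4: range = E_pack / consumption = 32612 / 187.5 = 173.9 km

173.9 km


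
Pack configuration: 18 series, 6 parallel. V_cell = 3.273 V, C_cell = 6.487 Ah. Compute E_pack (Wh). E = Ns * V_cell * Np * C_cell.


E = Ns * Vcell * Np * Ccell = 18 * 3.273 * 6 * 6.487 = 2293 Wh

2293 Wh


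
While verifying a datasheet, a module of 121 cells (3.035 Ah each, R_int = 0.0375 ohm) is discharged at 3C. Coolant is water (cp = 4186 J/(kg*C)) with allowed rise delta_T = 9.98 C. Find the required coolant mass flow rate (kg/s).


Step 1: I = 3 * 3.035 = 9.105 A
Step 2: Q_cell = I^2 * R = 9.105^2 * 0.0375 = 3.1088 W
Step 3: Q_total = 121 * 3.1088 = 376.16 W
Step 4: m_dot = Q_total / (cp * dT) = 376.16 / (4186 * 9.98) = 0.009004 kg/s

0.009004 kg/s


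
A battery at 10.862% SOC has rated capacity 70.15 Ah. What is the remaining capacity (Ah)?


remaining = SOC / 100 * total = 10.862 / 100 * 70.15 = 7.620 Ah

7.620 Ah


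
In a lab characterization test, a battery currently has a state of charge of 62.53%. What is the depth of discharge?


DOD = 100 - SOC = 100 - 62.53 = 37.47%

37.47%


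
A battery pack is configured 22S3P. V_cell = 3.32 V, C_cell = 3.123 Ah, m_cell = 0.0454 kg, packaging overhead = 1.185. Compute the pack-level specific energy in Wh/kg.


Step 1: V_pack = 22 * 3.32 = 73.04 V
Step 2: C_pack = 3 * 3.123 = 9.369 Ah
Step 3: E_pack = V_pack * C_pack = 73.04 * 9.369 = 684.31 Wh
Step 4: m_pack = 22 * 3 * 0.0454 * 1.185 = 3.5507 kg
Step 5: ED = E_pack / m_pack = 684.31 / 3.5507 = 192.7 Wh/kg

192.7 Wh/kg


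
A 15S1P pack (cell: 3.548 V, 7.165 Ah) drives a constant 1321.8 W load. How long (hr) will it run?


Step 1: E_pack = Ns * V_cell * Np * C_cell = 15 * 3.548 * 1 * 7.165 = 381.32 Wh
Step 2: t = E_pack / P = 381.32 / 1321.8 = 0.2885 hr

0.2885 hr


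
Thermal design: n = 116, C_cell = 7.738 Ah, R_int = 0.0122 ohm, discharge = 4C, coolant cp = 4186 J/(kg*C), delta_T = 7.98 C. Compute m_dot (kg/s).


Step 1: I = 4 * 7.738 = 30.952 A
Step 2: Q_cell = I^2 * R = 30.952^2 * 0.0122 = 11.688 W
Step 3: Q_total = 116 * 11.688 = 1355.8 W
Step 4: m_dot = Q_total / (cp * dT) = 1355.8 / (4186 * 7.98) = 0.04059 kg/s

0.04059 kg/s


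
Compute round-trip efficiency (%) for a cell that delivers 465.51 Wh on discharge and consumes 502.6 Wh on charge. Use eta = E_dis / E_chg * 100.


eta_e = E_dis / E_chg * 100 = 465.51 / 502.6 * 100 = 92.62%

92.62%


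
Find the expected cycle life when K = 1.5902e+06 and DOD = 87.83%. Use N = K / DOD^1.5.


DOD^1.5 = 823.12
N = K / DOD^1.5 = 1.5902e+06 / 823.12 = 1932

1932 cycles


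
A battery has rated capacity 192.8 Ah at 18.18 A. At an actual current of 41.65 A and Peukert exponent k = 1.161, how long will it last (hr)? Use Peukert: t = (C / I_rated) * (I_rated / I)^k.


t_rated = C / I_rated = 192.8 / 18.18 = 10.605 hr
(I_rated/I)^k = (0.43649)^1.161 = 0.38195
t = t_rated * (I_rated/I)^k = 10.605 * 0.38195 = 4.051 hr

4.051 hr


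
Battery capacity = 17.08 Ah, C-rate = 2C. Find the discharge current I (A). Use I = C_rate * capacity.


At 2C: I = 2 * 17.08 Ah = 34.16 A

34.16 A


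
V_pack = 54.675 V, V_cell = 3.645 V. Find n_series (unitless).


n = V_pack / V_cell = 54.675 / 3.645 = 15

15


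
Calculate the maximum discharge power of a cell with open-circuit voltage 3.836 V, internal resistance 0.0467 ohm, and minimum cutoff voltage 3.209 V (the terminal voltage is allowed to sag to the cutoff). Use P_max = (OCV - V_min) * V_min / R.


dV = OCV - V_min = 0.627 V (so I_max = dV / R)
P_max = dV * V_min / R = 0.627 * 3.209 / 0.0467 = 43.08 W

43.08 W


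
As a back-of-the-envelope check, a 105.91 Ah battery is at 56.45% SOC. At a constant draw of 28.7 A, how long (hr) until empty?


Step 1: remaining = SOC/100 * C_total = 56.45/100 * 105.91 = 59.786 Ah
Step 2: t = remaining / I = 59.786 / 28.7 = 2.083 hr

2.083 hr


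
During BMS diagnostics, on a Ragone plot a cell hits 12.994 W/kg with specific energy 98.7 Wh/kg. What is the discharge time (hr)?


t = E / P = 98.7 / 12.994 = 7.596 hr

7.596 hr


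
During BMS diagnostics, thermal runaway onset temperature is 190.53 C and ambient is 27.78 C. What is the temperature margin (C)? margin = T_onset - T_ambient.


margin = T_onset - T_ambient = 190.53 - 27.78 = 162.75 C

162.75 C


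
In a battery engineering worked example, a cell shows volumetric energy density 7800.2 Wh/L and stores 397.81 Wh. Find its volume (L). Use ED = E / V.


V = E / ED = 397.81 / 7800.2 = 0.05100 L

0.05100 L


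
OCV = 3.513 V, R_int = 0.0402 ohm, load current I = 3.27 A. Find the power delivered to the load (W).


Step 1: V_terminal = OCV - I*R = 3.513 - 3.27 * 0.0402 = 3.3815 V
Step 2: P_out = V_terminal * I = 3.3815 * 3.27 = 11.06 W

11.06 W


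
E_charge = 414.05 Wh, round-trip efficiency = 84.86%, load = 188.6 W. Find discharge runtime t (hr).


Step 1: E_discharge = eta/100 * E_charge = 84.86/100 * 414.05 = 351.36 Wh
Step 2: t = E_discharge / P = 351.36 / 188.6 = 1.863 hr

1.863 hr


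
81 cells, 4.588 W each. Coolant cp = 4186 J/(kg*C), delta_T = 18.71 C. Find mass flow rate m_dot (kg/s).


Q_total = 81 * 4.588 = 371.63 W
m_dot = Q_total / (cp * dT) = 371.63 / (4186 * 18.71) = 0.004745 kg/s

0.004745 kg/s


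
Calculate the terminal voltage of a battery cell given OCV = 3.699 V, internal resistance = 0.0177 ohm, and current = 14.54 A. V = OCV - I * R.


V = OCV - I*R = 3.699 - 14.54 * 0.0177 = 3.442 V

3.442 V


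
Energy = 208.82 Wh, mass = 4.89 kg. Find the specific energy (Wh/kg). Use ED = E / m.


Specific energy = 208.82 Wh / 4.89 kg = 42.70 Wh/kg

42.70 Wh/kg


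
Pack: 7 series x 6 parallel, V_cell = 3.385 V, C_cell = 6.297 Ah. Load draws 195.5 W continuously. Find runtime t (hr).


Step 1: E_pack = Ns * V_cell * Np * C_cell = 7 * 3.385 * 6 * 6.297 = 895.24 Wh
Step 2: t = E_pack / P = 895.24 / 195.5 = 4.579 hr

4.579 hr


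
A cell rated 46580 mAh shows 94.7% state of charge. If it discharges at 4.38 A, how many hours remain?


Convert: C_total = 46580 mAh = 46.58 Ah
Step 1: remaining = SOC/100 * C_total = 94.7/100 * 46.58 = 44.111 Ah
Step 2: t = remaining / I = 44.111 / 4.38 = 10.07 hr

10.07 hr


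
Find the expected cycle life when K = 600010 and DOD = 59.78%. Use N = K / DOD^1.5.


DOD^1.5 = 462.2
N = K / DOD^1.5 = 600010 / 462.2 = 1298

1298 cycles


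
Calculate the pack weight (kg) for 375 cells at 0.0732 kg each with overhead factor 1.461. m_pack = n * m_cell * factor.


m_pack = n * m_cell * overhead = 375 * 0.0732 * 1.461 = 40.10 kg

40.10 kg


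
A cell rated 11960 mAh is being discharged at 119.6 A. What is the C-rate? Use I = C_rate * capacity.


Convert: capacity = 11960 mAh = 11.96 Ah
Rearranging: C_rate = 119.6 / 11.96 = 10C

10C


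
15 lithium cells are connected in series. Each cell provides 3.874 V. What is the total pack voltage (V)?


Series voltages add: 15 * 3.874 V = 58.11 V

58.11 V


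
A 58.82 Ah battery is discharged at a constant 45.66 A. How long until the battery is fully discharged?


t = capacity / current = 58.82 / 45.66 = 1.288 hr

1.288 hr


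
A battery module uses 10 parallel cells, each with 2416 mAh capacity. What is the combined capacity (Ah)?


Convert: C_cell = 2416 mAh = 2.416 Ah
C_total = 10 * 2.416 = 24.16 Ah

24.16 Ah


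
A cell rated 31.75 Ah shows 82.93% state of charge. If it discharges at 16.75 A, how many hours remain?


Step 1: remaining = SOC/100 * C_total = 82.93/100 * 31.75 = 26.33 Ah
Step 2: t = remaining / I = 26.33 / 16.75 = 1.572 hr

1.572 hr


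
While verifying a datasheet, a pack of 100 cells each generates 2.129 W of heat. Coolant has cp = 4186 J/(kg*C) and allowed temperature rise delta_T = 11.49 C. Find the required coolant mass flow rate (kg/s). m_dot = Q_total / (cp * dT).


Q_total = 100 * 2.129 = 212.9 W
m_dot = Q_total / (cp * dT) = 212.9 / (4186 * 11.49) = 0.004426 kg/s

0.004426 kg/s


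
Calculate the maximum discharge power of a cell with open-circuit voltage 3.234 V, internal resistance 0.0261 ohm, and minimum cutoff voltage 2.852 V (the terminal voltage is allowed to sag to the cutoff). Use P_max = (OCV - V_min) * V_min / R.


P_max = (OCV - V_min) * V_min / R = (3.234 - 2.852) * 2.852 / 0.0261 = 0.382 * 2.852 / 0.0261 = 41.74 W

41.74 W


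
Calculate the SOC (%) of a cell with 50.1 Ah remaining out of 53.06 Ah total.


SOC% = 50.1 / 53.06 * 100 = 94.42%

94.42%


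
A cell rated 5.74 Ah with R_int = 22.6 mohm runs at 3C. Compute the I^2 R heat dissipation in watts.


Convert: R = 22.6 mohm = 0.0226 ohm
Step 1: I = C_rate * capacity = 3 * 5.74 = 17.22 A
Step 2: Q = I^2 * R = 17.22^2 * 0.0226 = 296.53 * 0.0226 = 6.702 W

6.702 W


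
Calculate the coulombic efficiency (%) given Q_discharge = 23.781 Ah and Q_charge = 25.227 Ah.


Coulombic efficiency = 23.781/25.227 * 100% = 94.27%

94.27%


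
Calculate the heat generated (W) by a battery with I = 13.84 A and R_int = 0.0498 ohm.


Q = I^2 * R = 13.84^2 * 0.0498 = 9.539 W

9.539 W


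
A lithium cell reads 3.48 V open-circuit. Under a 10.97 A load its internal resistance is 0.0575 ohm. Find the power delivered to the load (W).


Step 1: V_terminal = OCV - I*R = 3.48 - 10.97 * 0.0575 = 2.8492 V
Step 2: P_out = V_terminal * I = 2.8492 * 10.97 = 31.26 W

31.26 W


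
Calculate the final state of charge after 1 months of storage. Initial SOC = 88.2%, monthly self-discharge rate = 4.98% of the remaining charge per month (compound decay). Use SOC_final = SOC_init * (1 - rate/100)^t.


Monthly retention factor = 1 - 4.98/100 = 0.9502
Over 1 months: factor^1 = 0.9502
SOC_final = 88.2 * 0.9502 = 83.81%

83.81%


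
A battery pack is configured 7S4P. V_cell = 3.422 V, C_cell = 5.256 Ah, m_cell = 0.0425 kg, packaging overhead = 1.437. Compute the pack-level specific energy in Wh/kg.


Step 1: V_pack = 7 * 3.422 = 23.954 V
Step 2: C_pack = 4 * 5.256 = 21.024 Ah
Step 3: E_pack = V_pack * C_pack = 23.954 * 21.024 = 503.61 Wh
Step 4: m_pack = 7 * 4 * 0.0425 * 1.437 = 1.71 kg
Step 5: ED = E_pack / m_pack = 503.61 / 1.71 = 294.5 Wh/kg

294.5 Wh/kg


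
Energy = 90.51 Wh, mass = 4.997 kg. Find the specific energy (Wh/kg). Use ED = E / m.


ED = E / m = 90.51 / 4.997 = 18.11 Wh/kg

18.11 Wh/kg


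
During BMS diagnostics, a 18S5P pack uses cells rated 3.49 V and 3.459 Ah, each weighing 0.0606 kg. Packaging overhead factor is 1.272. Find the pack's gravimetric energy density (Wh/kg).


Step 1: V_pack = 18 * 3.49 = 62.82 V
Step 2: C_pack = 5 * 3.459 = 17.295 Ah
Step 3: E_pack = V_pack * C_pack = 62.82 * 17.295 = 1086.5 Wh
Step 4: m_pack = 18 * 5 * 0.0606 * 1.272 = 6.9375 kg
Step 5: ED = E_pack / m_pack = 1086.5 / 6.9375 = 156.6 Wh/kg

156.6 Wh/kg


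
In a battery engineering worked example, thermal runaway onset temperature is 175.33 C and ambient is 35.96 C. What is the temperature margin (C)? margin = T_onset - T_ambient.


margin = T_onset - T_ambient = 175.33 - 35.96 = 139.37 C

139.37 C


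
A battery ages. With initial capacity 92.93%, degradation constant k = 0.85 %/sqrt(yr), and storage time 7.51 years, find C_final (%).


Step 1: sqrt(7.51 yr) = 2.7404
Step 2: drop = 0.85 * 2.7404 = 2.3293
Step 3: C_final = 92.93 - 2.3293 = 90.60%

90.60%


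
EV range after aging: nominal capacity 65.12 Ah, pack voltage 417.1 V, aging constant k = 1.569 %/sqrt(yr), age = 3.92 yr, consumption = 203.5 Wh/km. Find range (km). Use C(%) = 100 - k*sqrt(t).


Step 1: capacity retention = 100 - 1.569 * sqrt(3.92) = 100 - 1.569 * 1.9799 = 96.894%
Step 2: C_now = 65.12 * 96.894/100 = 63.097 Ah
Step 3: E_pack = V * C_now = 417.1 * 63.097 = 26318 Wh
Step 4: range = E_pack / consumption = 26318 / 203.5 = 129.3 km

129.3 km


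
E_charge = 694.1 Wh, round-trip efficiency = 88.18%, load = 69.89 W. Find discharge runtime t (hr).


Step 1: E_discharge = eta/100 * E_charge = 88.18/100 * 694.1 = 612.06 Wh
Step 2: t = E_discharge / P = 612.06 / 69.89 = 8.757 hr

8.757 hr


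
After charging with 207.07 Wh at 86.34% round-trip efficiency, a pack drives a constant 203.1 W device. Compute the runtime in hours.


Step 1: E_discharge = eta/100 * E_charge = 86.34/100 * 207.07 = 178.78 Wh
Step 2: t = E_discharge / P = 178.78 / 203.1 = 0.8803 hr

0.8803 hr


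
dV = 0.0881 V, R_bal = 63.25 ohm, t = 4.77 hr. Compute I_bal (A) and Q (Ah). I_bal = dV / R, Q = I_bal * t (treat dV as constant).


First, Ohm's law: I_bal = 0.0881 V / 63.25 ohm = 0.0013929 A
Then Q = I * t = 0.0013929 A * 4.77 hr = 0.006644 Ah

I=0.0013929 A, Q=0.006644 Ah


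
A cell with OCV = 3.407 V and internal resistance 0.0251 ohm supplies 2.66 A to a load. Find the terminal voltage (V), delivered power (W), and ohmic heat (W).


Step 1: V_terminal = OCV - I*R = 3.407 - 2.66 * 0.0251 = 3.3402 V
Step 2: P_out = V_terminal * I = 3.3402 * 2.66 = 8.885 W
Step 3: Q = I^2 * R = 2.66^2 * 0.0251 = 0.1776 W

V=3.3402 V, P=8.885 W, Q=0.1776 W


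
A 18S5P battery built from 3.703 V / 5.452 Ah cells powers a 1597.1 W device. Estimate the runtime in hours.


Step 1: E_pack = Ns * V_cell * Np * C_cell = 18 * 3.703 * 5 * 5.452 = 1817 Wh
Step 2: t = E_pack / P = 1817 / 1597.1 = 1.138 hr

1.138 hr


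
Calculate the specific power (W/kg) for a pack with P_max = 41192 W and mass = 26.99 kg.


Specific power = 41192 W / 26.99 kg = 1526 W/kg

1526 W/kg


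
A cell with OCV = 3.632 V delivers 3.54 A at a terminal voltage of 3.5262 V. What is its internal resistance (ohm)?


R = (OCV - V) / I = (3.632 - 3.5262) / 3.54 = 0.02989 ohm

0.02989 ohm


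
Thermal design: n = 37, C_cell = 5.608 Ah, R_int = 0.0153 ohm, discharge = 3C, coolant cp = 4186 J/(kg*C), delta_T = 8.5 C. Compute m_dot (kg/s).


Step 1: I = 3 * 5.608 = 16.824 A
Step 2: Q_cell = I^2 * R = 16.824^2 * 0.0153 = 4.3306 W
Step 3: Q_total = 37 * 4.3306 = 160.23 W
Step 4: m_dot = Q_total / (cp * dT) = 160.23 / (4186 * 8.5) = 0.004503 kg/s

0.004503 kg/s


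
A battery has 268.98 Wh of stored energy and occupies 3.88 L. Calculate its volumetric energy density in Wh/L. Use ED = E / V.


Volumetric ED = 268.98 Wh / 3.88 L = 69.32 Wh/L

69.32 Wh/L


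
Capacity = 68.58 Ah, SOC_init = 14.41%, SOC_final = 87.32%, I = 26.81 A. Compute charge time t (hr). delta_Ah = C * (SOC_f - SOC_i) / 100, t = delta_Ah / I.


delta_Ah = 68.58 * (87.32 - 14.41) / 100 = 50.002 Ah
t = delta_Ah / I = 50.002 / 26.81 = 1.865 hr

1.865 hr


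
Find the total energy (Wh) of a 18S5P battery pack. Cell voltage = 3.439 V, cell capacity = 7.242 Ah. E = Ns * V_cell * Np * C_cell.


E = Ns * Vcell * Np * Ccell = 18 * 3.439 * 5 * 7.242 = 2241 Wh

2241 Wh


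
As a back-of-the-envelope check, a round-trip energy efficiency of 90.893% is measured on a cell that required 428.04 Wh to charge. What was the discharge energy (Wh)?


E_dis = eta/100 * E_chg = 90.893/100 * 428.04 = 389.1 Wh

389.1 Wh


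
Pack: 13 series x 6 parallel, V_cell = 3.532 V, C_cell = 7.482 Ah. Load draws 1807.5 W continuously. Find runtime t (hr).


Step 1: E_pack = Ns * V_cell * Np * C_cell = 13 * 3.532 * 6 * 7.482 = 2061.3 Wh
Step 2: t = E_pack / P = 2061.3 / 1807.5 = 1.140 hr

1.140 hr


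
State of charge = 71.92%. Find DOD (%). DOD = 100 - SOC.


DOD = 100 - SOC = 100 - 71.92 = 28.08%

28.08%


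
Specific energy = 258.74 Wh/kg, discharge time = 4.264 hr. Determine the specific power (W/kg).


P_specific = E / t = 258.74 / 4.264 = 60.68 W/kg

60.68 W/kg


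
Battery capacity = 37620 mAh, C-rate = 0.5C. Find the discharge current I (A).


Convert: capacity = 37620 mAh = 37.62 Ah
I = C_rate * capacity = 0.5 * 37.62 = 18.81 A

18.81 A


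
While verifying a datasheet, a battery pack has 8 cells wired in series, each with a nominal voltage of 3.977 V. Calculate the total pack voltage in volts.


V_pack = n * V_cell = 8 * 3.977 = 31.816 V

31.816 V


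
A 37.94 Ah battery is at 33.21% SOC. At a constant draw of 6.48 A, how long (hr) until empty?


Step 1: remaining = SOC/100 * C_total = 33.21/100 * 37.94 = 12.6 Ah
Step 2: t = remaining / I = 12.6 / 6.48 = 1.944 hr

1.944 hr


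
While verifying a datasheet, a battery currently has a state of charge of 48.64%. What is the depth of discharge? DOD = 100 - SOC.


Complement of SOC: DOD = 100% - 48.64% = 51.36%

51.36%


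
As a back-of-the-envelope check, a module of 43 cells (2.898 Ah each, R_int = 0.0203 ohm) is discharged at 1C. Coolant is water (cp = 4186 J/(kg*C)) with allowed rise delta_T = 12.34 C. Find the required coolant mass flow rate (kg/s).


Step 1: I = 1 * 2.898 = 2.898 A
Step 2: Q_cell = I^2 * R = 2.898^2 * 0.0203 = 0.17049 W
Step 3: Q_total = 43 * 0.17049 = 7.3311 W
Step 4: m_dot = Q_total / (cp * dT) = 7.3311 / (4186 * 12.34) = 1.419e-04 kg/s

1.419e-04 kg/s


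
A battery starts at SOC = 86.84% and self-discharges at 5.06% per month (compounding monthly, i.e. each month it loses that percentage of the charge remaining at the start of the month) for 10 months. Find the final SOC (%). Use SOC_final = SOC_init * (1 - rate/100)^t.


decay = (1 - 5.06/100)^10 = 0.59497
SOC_final = 86.84 * 0.59497 = 51.67%

51.67%


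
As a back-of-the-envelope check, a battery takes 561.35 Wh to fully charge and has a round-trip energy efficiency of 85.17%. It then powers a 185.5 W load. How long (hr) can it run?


Step 1: E_discharge = eta/100 * E_charge = 85.17/100 * 561.35 = 478.1 Wh
Step 2: t = E_discharge / P = 478.1 / 185.5 = 2.577 hr

2.577 hr


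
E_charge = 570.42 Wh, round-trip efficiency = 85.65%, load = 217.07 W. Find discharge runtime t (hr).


Step 1: E_discharge = eta/100 * E_charge = 85.65/100 * 570.42 = 488.56 Wh
Step 2: t = E_discharge / P = 488.56 / 217.07 = 2.251 hr

2.251 hr


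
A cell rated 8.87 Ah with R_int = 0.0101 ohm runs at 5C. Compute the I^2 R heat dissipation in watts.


Step 1: I = C_rate * capacity = 5 * 8.87 = 44.35 A
Step 2: Q = I^2 * R = 44.35^2 * 0.0101 = 1966.9 * 0.0101 = 19.87 W

19.87 W


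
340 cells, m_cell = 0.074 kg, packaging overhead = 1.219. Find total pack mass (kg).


m_pack = n * m_cell * overhead = 340 * 0.074 * 1.219 = 30.67 kg

30.67 kg


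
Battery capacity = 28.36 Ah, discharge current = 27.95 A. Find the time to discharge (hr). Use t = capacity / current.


t = capacity / current = 28.36 / 27.95 = 1.015 hr

1.015 hr


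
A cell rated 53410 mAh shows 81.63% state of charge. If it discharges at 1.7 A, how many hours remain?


Convert: C_total = 53410 mAh = 53.41 Ah
Step 1: remaining = SOC/100 * C_total = 81.63/100 * 53.41 = 43.599 Ah
Step 2: t = remaining / I = 43.599 / 1.7 = 25.65 hr

25.65 hr


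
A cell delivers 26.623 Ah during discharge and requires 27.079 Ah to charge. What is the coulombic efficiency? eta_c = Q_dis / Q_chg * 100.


Coulombic efficiency = 26.623/27.079 * 100% = 98.32%

98.32%


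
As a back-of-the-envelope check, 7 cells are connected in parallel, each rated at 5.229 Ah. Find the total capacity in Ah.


C_total = 7 * 5.229 = 36.603 Ah

36.603 Ah


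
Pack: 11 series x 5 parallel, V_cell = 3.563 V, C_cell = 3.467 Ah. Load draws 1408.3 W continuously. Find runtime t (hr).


Step 1: E_pack = Ns * V_cell * Np * C_cell = 11 * 3.563 * 5 * 3.467 = 679.41 Wh
Step 2: t = E_pack / P = 679.41 / 1408.3 = 0.4824 hr

0.4824 hr


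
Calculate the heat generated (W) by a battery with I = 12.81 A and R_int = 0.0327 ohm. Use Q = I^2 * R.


Q = I^2 * R = 12.81^2 * 0.0327 = 5.366 W

5.366 W


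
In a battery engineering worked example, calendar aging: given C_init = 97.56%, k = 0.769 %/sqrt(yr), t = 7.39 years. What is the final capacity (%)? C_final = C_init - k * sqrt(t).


Step 1: sqrt(7.39 yr) = 2.7185
Step 2: drop = 0.769 * 2.7185 = 2.0905
Step 3: C_final = 97.56 - 2.0905 = 95.47%

95.47%


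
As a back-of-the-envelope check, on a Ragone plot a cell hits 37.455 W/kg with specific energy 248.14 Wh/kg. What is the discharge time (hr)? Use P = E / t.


t = E / P = 248.14 / 37.455 = 6.625 hr

6.625 hr


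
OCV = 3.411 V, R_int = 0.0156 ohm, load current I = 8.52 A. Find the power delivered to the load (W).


Step 1: V_terminal = OCV - I*R = 3.411 - 8.52 * 0.0156 = 3.2781 V
Step 2: P_out = V_terminal * I = 3.2781 * 8.52 = 27.93 W

27.93 W


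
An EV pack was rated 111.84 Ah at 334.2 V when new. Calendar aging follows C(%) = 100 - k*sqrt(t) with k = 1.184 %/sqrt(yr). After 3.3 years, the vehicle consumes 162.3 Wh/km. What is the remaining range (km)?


Step 1: capacity retention = 100 - 1.184 * sqrt(3.3) = 100 - 1.184 * 1.8166 = 97.849%
Step 2: C_now = 111.84 * 97.849/100 = 109.43 Ah
Step 3: E_pack = V * C_now = 334.2 * 109.43 = 36572 Wh
Step 4: range = E_pack / consumption = 36572 / 162.3 = 225.3 km

225.3 km


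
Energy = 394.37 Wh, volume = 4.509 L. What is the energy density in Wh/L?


ED = E / V = 394.37 / 4.509 = 87.46 Wh/L

87.46 Wh/L


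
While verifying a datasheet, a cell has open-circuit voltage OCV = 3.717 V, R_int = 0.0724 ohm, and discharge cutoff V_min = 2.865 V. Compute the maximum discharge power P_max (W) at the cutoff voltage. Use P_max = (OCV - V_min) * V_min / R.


dV = OCV - V_min = 0.852 V (so I_max = dV / R)
P_max = dV * V_min / R = 0.852 * 2.865 / 0.0724 = 33.72 W

33.72 W


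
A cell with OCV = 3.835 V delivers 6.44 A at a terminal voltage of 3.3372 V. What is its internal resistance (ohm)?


R = (OCV - V) / I = (3.835 - 3.3372) / 6.44 = 0.07730 ohm

0.07730 ohm


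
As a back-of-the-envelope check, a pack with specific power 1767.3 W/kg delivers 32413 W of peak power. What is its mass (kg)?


m = P / SP = 32413 / 1767.3 = 18.34 kg

18.34 kg


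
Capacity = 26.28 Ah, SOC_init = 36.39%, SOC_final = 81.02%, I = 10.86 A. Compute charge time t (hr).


delta_Ah = 26.28 * (81.02 - 36.39) / 100 = 11.729 Ah
t = delta_Ah / I = 11.729 / 10.86 = 1.080 hr

1.080 hr


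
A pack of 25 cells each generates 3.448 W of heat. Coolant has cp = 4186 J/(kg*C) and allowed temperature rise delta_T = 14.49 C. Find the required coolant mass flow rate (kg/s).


Step 1: Total heat Q = 25 * 3.448 W = 86.2 W
Step 2: denom = cp * dT = 4186 * 14.49 = 60655
Step 3: m_dot = 86.2 / 60655 = 0.001421 kg/s

0.001421 kg/s


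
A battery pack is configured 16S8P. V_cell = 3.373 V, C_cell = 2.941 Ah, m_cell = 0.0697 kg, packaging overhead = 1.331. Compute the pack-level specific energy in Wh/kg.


Step 1: V_pack = 16 * 3.373 = 53.968 V
Step 2: C_pack = 8 * 2.941 = 23.528 Ah
Step 3: E_pack = V_pack * C_pack = 53.968 * 23.528 = 1269.8 Wh
Step 4: m_pack = 16 * 8 * 0.0697 * 1.331 = 11.875 kg
Step 5: ED = E_pack / m_pack = 1269.8 / 11.875 = 106.9 Wh/kg

106.9 Wh/kg


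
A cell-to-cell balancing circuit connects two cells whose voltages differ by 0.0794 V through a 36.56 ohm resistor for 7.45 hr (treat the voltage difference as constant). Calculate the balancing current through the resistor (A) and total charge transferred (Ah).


I_bal = dV / R = 0.0794 / 36.56 = 0.0021718 A
Q = I_bal * t = 0.0021718 * 7.45 = 0.01618 Ah

I=0.0021718 A, Q=0.01618 Ah


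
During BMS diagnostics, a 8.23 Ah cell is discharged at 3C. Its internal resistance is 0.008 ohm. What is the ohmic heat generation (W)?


Step 1: I = C_rate * capacity = 3 * 8.23 = 24.69 A
Step 2: Q = I^2 * R = 24.69^2 * 0.008 = 609.6 * 0.008 = 4.877 W

4.877 W


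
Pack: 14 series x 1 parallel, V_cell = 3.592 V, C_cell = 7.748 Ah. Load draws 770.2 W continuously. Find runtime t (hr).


Step 1: E_pack = Ns * V_cell * Np * C_cell = 14 * 3.592 * 1 * 7.748 = 389.63 Wh
Step 2: t = E_pack / P = 389.63 / 770.2 = 0.5059 hr

0.5059 hr


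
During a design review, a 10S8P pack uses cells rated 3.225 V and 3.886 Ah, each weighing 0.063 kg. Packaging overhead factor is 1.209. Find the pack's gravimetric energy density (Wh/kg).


Step 1: V_pack = 10 * 3.225 = 32.25 V
Step 2: C_pack = 8 * 3.886 = 31.088 Ah
Step 3: E_pack = V_pack * C_pack = 32.25 * 31.088 = 1002.6 Wh
Step 4: m_pack = 10 * 8 * 0.063 * 1.209 = 6.0934 kg
Step 5: ED = E_pack / m_pack = 1002.6 / 6.0934 = 164.5 Wh/kg

164.5 Wh/kg


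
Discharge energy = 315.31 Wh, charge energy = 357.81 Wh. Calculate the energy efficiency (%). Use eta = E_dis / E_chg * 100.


eta_e = E_dis / E_chg * 100 = 315.31 / 357.81 * 100 = 88.12%

88.12%


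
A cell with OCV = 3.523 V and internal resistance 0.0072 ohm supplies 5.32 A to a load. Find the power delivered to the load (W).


Step 1: V_terminal = OCV - I*R = 3.523 - 5.32 * 0.0072 = 3.4847 V
Step 2: P_out = V_terminal * I = 3.4847 * 5.32 = 18.54 W

18.54 W


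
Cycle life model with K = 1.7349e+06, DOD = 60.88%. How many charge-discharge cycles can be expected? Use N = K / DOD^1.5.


DOD^1.5 = 475.02
N = K / DOD^1.5 = 1.7349e+06 / 475.02 = 3652

3652 cycles


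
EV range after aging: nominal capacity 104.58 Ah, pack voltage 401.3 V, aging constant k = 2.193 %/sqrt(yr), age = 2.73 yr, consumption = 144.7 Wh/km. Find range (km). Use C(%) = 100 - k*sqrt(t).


Step 1: capacity retention = 100 - 2.193 * sqrt(2.73) = 100 - 2.193 * 1.6523 = 96.377%
Step 2: C_now = 104.58 * 96.377/100 = 100.79 Ah
Step 3: E_pack = V * C_now = 401.3 * 100.79 = 40447 Wh
Step 4: range = E_pack / consumption = 40447 / 144.7 = 279.5 km

279.5 km


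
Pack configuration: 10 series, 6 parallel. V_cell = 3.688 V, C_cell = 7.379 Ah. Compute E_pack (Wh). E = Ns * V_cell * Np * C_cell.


V_pack = 10 * 3.688 = 36.88 V
C_pack = 6 * 7.379 = 44.274 Ah
E = V_pack * C_pack = 36.88 * 44.274 = 1633 Wh

1633 Wh


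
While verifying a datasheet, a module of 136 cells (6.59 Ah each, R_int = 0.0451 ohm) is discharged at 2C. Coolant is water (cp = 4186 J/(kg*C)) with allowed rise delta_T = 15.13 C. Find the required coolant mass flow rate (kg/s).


Step 1: I = 2 * 6.59 = 13.18 A
Step 2: Q_cell = I^2 * R = 13.18^2 * 0.0451 = 7.8344 W
Step 3: Q_total = 136 * 7.8344 = 1065.5 W
Step 4: m_dot = Q_total / (cp * dT) = 1065.5 / (4186 * 15.13) = 0.01682 kg/s

0.01682 kg/s


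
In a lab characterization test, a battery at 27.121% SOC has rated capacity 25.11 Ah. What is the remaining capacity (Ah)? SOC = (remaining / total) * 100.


remaining = SOC / 100 * total = 27.121 / 100 * 25.11 = 6.810 Ah

6.810 Ah


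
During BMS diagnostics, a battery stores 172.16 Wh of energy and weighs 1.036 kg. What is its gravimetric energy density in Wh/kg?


Specific energy = 172.16 Wh / 1.036 kg = 166.2 Wh/kg

166.2 Wh/kg


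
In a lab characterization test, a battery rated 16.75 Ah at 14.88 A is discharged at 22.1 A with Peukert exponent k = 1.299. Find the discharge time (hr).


Step 1: t_rated = C / I_rated = 16.75 / 14.88 = 1.1257 hr
Step 2: ratio = 14.88 / 22.1 = 0.6733
Step 3: ratio^k = 0.6733^1.299 = 0.5982
Step 4: t = t_rated * ratio^k = 1.1257 * 0.5982 = 0.6734 hr

0.6734 hr


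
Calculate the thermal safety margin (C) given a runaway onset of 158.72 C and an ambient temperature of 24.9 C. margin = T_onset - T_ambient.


Safety margin = 158.72 C - 24.9 C = 133.82 C

133.82 C


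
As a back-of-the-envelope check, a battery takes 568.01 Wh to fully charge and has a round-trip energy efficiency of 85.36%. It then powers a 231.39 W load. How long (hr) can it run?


Step 1: E_discharge = eta/100 * E_charge = 85.36/100 * 568.01 = 484.85 Wh
Step 2: t = E_discharge / P = 484.85 / 231.39 = 2.095 hr

2.095 hr


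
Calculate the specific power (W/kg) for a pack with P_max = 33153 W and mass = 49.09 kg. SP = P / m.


Specific power = 33153 W / 49.09 kg = 675.4 W/kg

675.4 W/kg


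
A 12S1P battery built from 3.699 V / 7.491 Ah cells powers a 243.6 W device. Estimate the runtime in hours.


Step 1: E_pack = Ns * V_cell * Np * C_cell = 12 * 3.699 * 1 * 7.491 = 332.51 Wh
Step 2: t = E_pack / P = 332.51 / 243.6 = 1.365 hr

1.365 hr


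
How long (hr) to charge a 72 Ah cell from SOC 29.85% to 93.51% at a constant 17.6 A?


Step 1: dSOC = 93.51% - 29.85% = 63.66%
Step 2: delta_Ah = 72 * 63.66 / 100 = 45.835 Ah
Step 3: t = 45.835 / 17.6 = 2.604 hr

2.604 hr


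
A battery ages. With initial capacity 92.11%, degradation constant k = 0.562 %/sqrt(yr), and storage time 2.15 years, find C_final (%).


Step 1: sqrt(2.15 yr) = 1.4663
Step 2: drop = 0.562 * 1.4663 = 0.82406
Step 3: C_final = 92.11 - 0.82406 = 91.29%

91.29%


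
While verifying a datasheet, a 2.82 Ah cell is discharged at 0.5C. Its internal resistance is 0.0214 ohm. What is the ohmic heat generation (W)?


Step 1: I = C_rate * capacity = 0.5 * 2.82 = 1.41 A
Step 2: Q = I^2 * R = 1.41^2 * 0.0214 = 1.9881 * 0.0214 = 0.04255 W

0.04255 W


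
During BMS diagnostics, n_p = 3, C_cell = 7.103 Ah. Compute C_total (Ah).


C_total = 3 * 7.103 = 21.309 Ah

21.309 Ah


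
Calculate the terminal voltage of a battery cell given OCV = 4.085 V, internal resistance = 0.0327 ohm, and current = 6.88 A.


IR drop = 6.88 * 0.0327 = 0.22498 V
V = 4.085 - 0.22498 = 3.860 V

3.860 V


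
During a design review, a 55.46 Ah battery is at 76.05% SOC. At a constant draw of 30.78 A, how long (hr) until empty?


Step 1: remaining = SOC/100 * C_total = 76.05/100 * 55.46 = 42.177 Ah
Step 2: t = remaining / I = 42.177 / 30.78 = 1.370 hr

1.370 hr


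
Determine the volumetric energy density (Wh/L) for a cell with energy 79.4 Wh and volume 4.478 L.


Volumetric ED = 79.4 Wh / 4.478 L = 17.73 Wh/L

17.73 Wh/L


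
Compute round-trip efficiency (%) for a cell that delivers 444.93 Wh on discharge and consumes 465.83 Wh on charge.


eta_e = E_dis / E_chg * 100 = 444.93 / 465.83 * 100 = 95.51%

95.51%


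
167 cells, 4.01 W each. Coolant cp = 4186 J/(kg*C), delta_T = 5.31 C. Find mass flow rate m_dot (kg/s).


Q_total = 167 * 4.01 = 669.67 W
m_dot = Q_total / (cp * dT) = 669.67 / (4186 * 5.31) = 0.03013 kg/s

0.03013 kg/s


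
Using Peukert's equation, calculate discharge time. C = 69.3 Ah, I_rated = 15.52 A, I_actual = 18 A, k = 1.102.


Step 1: t_rated = C / I_rated = 69.3 / 15.52 = 4.4652 hr
Step 2: ratio = 15.52 / 18 = 0.86222
Step 3: ratio^k = 0.86222^1.102 = 0.84928
Step 4: t = t_rated * ratio^k = 4.4652 * 0.84928 = 3.792 hr

3.792 hr


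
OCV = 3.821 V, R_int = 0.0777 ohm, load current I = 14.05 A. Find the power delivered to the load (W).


Step 1: V_terminal = OCV - I*R = 3.821 - 14.05 * 0.0777 = 2.7293 V
Step 2: P_out = V_terminal * I = 2.7293 * 14.05 = 38.35 W

38.35 W


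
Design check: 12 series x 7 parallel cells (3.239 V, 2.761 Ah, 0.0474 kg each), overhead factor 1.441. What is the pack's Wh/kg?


Step 1: V_pack = 12 * 3.239 = 38.868 V
Step 2: C_pack = 7 * 2.761 = 19.327 Ah
Step 3: E_pack = V_pack * C_pack = 38.868 * 19.327 = 751.2 Wh
Step 4: m_pack = 12 * 7 * 0.0474 * 1.441 = 5.7375 kg
Step 5: ED = E_pack / m_pack = 751.2 / 5.7375 = 130.9 Wh/kg

130.9 Wh/kg


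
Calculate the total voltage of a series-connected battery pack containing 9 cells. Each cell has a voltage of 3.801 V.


Series voltages add: 9 * 3.801 V = 34.209 V

34.209 V


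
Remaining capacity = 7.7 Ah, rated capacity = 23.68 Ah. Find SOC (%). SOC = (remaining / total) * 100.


SOC% = 7.7 / 23.68 * 100 = 32.52%

32.52%


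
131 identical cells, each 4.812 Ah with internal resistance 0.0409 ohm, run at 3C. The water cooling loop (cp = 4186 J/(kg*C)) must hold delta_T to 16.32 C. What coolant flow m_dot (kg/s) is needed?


Step 1: I = 3 * 4.812 = 14.436 A
Step 2: Q_cell = I^2 * R = 14.436^2 * 0.0409 = 8.5235 W
Step 3: Q_total = 131 * 8.5235 = 1116.6 W
Step 4: m_dot = Q_total / (cp * dT) = 1116.6 / (4186 * 16.32) = 0.01634 kg/s

0.01634 kg/s


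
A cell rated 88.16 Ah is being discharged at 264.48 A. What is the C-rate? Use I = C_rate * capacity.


Rearranging: C_rate = 264.48 / 88.16 = 3C

3C


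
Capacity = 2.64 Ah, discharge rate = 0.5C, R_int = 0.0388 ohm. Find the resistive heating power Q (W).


Step 1: I = C_rate * capacity = 0.5 * 2.64 = 1.32 A
Step 2: Q = I^2 * R = 1.32^2 * 0.0388 = 1.7424 * 0.0388 = 0.06761 W

0.06761 W


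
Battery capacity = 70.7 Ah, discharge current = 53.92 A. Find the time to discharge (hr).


t = capacity / current = 70.7 / 53.92 = 1.311 hr

1.311 hr


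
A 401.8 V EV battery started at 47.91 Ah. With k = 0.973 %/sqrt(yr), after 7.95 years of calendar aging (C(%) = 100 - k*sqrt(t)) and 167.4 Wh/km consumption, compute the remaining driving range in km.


Step 1: capacity retention = 100 - 0.973 * sqrt(7.95) = 100 - 0.973 * 2.8196 = 97.257%
Step 2: C_now = 47.91 * 97.257/100 = 46.596 Ah
Step 3: E_pack = V * C_now = 401.8 * 46.596 = 18722 Wh
Step 4: range = E_pack / consumption = 18722 / 167.4 = 111.8 km

111.8 km
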